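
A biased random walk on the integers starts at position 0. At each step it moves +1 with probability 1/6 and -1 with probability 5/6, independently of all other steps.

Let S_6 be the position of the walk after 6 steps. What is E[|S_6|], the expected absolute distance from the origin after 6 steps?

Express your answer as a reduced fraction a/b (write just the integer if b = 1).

S_6 takes values m ≡ 0 (mod 2) with |m| ≤ 6; P(S_6=m) = C(6,(6+m)/2) · (1/6)^((6+m)/2) · (5/6)^((6-m)/2).
Distribution: P(S=-6)=15625/46656, P(S=-4)=3125/7776, P(S=-2)=3125/15552, P(S=0)=625/11664, P(S=2)=125/15552, P(S=4)=5/7776, P(S=6)=1/46656
E[|S_6|] = Σ_m |m|·P(S_6=m) = 7849/1944

Answer: 7849/1944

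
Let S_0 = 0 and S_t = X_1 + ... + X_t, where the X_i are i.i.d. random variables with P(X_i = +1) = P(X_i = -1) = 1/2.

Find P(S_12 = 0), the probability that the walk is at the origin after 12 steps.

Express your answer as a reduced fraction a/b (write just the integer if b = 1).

To return to 0 after 12 steps: need exactly 6 steps of +1 and 6 of -1.
Favorable paths: C(12,6) = 924
Total paths: 2^12 = 4096
P = 924/4096 = 231/1024

Answer: 231/1024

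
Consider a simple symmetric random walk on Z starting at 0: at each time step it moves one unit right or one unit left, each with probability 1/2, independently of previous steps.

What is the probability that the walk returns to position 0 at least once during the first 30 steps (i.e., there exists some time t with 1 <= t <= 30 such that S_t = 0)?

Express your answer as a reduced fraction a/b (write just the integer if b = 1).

Answer: 57414019/67108864

Derivation:
Count via complement. Let g(t,s) = #length-t paths at position s with S_1..S_t all ≠ 0.
g(t,s) = g(t-1,s-1) + g(t-1,s+1) for s ≠ 0; g(t,0) = 0.
t=0: g(0,0)=1
t=1: g(1,-1)=1 g(1,1)=1
t=2: g(2,-2)=1 g(2,2)=1
t=3: g(3,-3)=1 g(3,-1)=1 g(3,1)=1 g(3,3)=1
t=4: g(4,-4)=1 g(4,-2)=2 g(4,2)=2 g(4,4)=1
t=5: g(5,-5)=1 g(5,-3)=3 g(5,-1)=2 g(5,1)=2 g(5,3)=3 g(5,5)=1
t=6: g(6,-6)=1 g(6,-4)=4 g(6,-2)=5 g(6,2)=5 g(6,4)=4 g(6,6)=1
t=7: g(7,-7)=1 g(7,-5)=5 g(7,-3)=9 g(7,-1)=5 g(7,1)=5 g(7,3)=9 g(7,5)=5 g(7,7)=1
t=8: g(8,-8)=1 g(8,-6)=6 g(8,-4)=14 g(8,-2)=14 g(8,2)=14 g(8,4)=14 g(8,6)=6 g(8,8)=1
t=9: g(9,-9)=1 g(9,-7)=7 g(9,-5)=20 g(9,-3)=28 g(9,-1)=14 g(9,1)=14 g(9,3)=28 g(9,5)=20 g(9,7)=7 g(9,9)=1
t=10: g(10,-10)=1 g(10,-8)=8 g(10,-6)=27 g(10,-4)=48 g(10,-2)=42 g(10,2)=42 g(10,4)=48 g(10,6)=27 g(10,8)=8 g(10,10)=1
t=11: g(11,-11)=1 g(11,-9)=9 g(11,-7)=35 g(11,-5)=75 g(11,-3)=90 g(11,-1)=42 g(11,1)=42 g(11,3)=90 g(11,5)=75 g(11,7)=35 g(11,9)=9 g(11,11)=1
t=12: g(12,-12)=1 g(12,-10)=10 g(12,-8)=44 g(12,-6)=110 g(12,-4)=165 g(12,-2)=132 g(12,2)=132 g(12,4)=165 g(12,6)=110 g(12,8)=44 g(12,10)=10 g(12,12)=1
t=13: g(13,-13)=1 g(13,-11)=11 g(13,-9)=54 g(13,-7)=154 g(13,-5)=275 g(13,-3)=297 g(13,-1)=132 g(13,1)=132 g(13,3)=297 g(13,5)=275 g(13,7)=154 g(13,9)=54 g(13,11)=11 g(13,13)=1
t=14: g(14,-14)=1 g(14,-12)=12 g(14,-10)=65 g(14,-8)=208 g(14,-6)=429 g(14,-4)=572 g(14,-2)=429 g(14,2)=429 g(14,4)=572 g(14,6)=429 g(14,8)=208 g(14,10)=65 g(14,12)=12 g(14,14)=1
t=15: g(15,-15)=1 g(15,-13)=13 g(15,-11)=77 g(15,-9)=273 g(15,-7)=637 g(15,-5)=1001 g(15,-3)=1001 g(15,-1)=429 g(15,1)=429 g(15,3)=1001 g(15,5)=1001 g(15,7)=637 g(15,9)=273 g(15,11)=77 g(15,13)=13 g(15,15)=1
t=16: g(16,-16)=1 g(16,-14)=14 g(16,-12)=90 g(16,-10)=350 g(16,-8)=910 g(16,-6)=1638 g(16,-4)=2002 g(16,-2)=1430 g(16,2)=1430 g(16,4)=2002 g(16,6)=1638 g(16,8)=910 g(16,10)=350 g(16,12)=90 g(16,14)=14 g(16,16)=1
t=17: g(17,-17)=1 g(17,-15)=15 g(17,-13)=104 g(17,-11)=440 g(17,-9)=1260 g(17,-7)=2548 g(17,-5)=3640 g(17,-3)=3432 g(17,-1)=1430 g(17,1)=1430 g(17,3)=3432 g(17,5)=3640 g(17,7)=2548 g(17,9)=1260 g(17,11)=440 g(17,13)=104 g(17,15)=15 g(17,17)=1
t=18: g(18,-18)=1 g(18,-16)=16 g(18,-14)=119 g(18,-12)=544 g(18,-10)=1700 g(18,-8)=3808 g(18,-6)=6188 g(18,-4)=7072 g(18,-2)=4862 g(18,2)=4862 g(18,4)=7072 g(18,6)=6188 g(18,8)=3808 g(18,10)=1700 g(18,12)=544 g(18,14)=119 g(18,16)=16 g(18,18)=1
t=19: g(19,-19)=1 g(19,-17)=17 g(19,-15)=135 g(19,-13)=663 g(19,-11)=2244 g(19,-9)=5508 g(19,-7)=9996 g(19,-5)=13260 g(19,-3)=11934 g(19,-1)=4862 g(19,1)=4862 g(19,3)=11934 g(19,5)=13260 g(19,7)=9996 g(19,9)=5508 g(19,11)=2244 g(19,13)=663 g(19,15)=135 g(19,17)=17 g(19,19)=1
t=20: g(20,-20)=1 g(20,-18)=18 g(20,-16)=152 g(20,-14)=798 g(20,-12)=2907 g(20,-10)=7752 g(20,-8)=15504 g(20,-6)=23256 g(20,-4)=25194 g(20,-2)=16796 g(20,2)=16796 g(20,4)=25194 g(20,6)=23256 g(20,8)=15504 g(20,10)=7752 g(20,12)=2907 g(20,14)=798 g(20,16)=152 g(20,18)=18 g(20,20)=1
t=21: g(21,-21)=1 g(21,-19)=19 g(21,-17)=170 g(21,-15)=950 g(21,-13)=3705 g(21,-11)=10659 g(21,-9)=23256 g(21,-7)=38760 g(21,-5)=48450 g(21,-3)=41990 g(21,-1)=16796 g(21,1)=16796 g(21,3)=41990 g(21,5)=48450 g(21,7)=38760 g(21,9)=23256 g(21,11)=10659 g(21,13)=3705 g(21,15)=950 g(21,17)=170 g(21,19)=19 g(21,21)=1
t=22: g(22,-22)=1 g(22,-20)=20 g(22,-18)=189 g(22,-16)=1120 g(22,-14)=4655 g(22,-12)=14364 g(22,-10)=33915 g(22,-8)=62016 g(22,-6)=87210 g(22,-4)=90440 g(22,-2)=58786 g(22,2)=58786 g(22,4)=90440 g(22,6)=87210 g(22,8)=62016 g(22,10)=33915 g(22,12)=14364 g(22,14)=4655 g(22,16)=1120 g(22,18)=189 g(22,20)=20 g(22,22)=1
t=23: g(23,-23)=1 g(23,-21)=21 g(23,-19)=209 g(23,-17)=1309 g(23,-15)=5775 g(23,-13)=19019 g(23,-11)=48279 g(23,-9)=95931 g(23,-7)=149226 g(23,-5)=177650 g(23,-3)=149226 g(23,-1)=58786 g(23,1)=58786 g(23,3)=149226 g(23,5)=177650 g(23,7)=149226 g(23,9)=95931 g(23,11)=48279 g(23,13)=19019 g(23,15)=5775 g(23,17)=1309 g(23,19)=209 g(23,21)=21 g(23,23)=1
t=24: g(24,-24)=1 g(24,-22)=22 g(24,-20)=230 g(24,-18)=1518 g(24,-16)=7084 g(24,-14)=24794 g(24,-12)=67298 g(24,-10)=144210 g(24,-8)=245157 g(24,-6)=326876 g(24,-4)=326876 g(24,-2)=208012 g(24,2)=208012 g(24,4)=326876 g(24,6)=326876 g(24,8)=245157 g(24,10)=144210 g(24,12)=67298 g(24,14)=24794 g(24,16)=7084 g(24,18)=1518 g(24,20)=230 g(24,22)=22 g(24,24)=1
t=25: g(25,-25)=1 g(25,-23)=23 g(25,-21)=252 g(25,-19)=1748 g(25,-17)=8602 g(25,-15)=31878 g(25,-13)=92092 g(25,-11)=211508 g(25,-9)=389367 g(25,-7)=572033 g(25,-5)=653752 g(25,-3)=534888 g(25,-1)=208012 g(25,1)=208012 g(25,3)=534888 g(25,5)=653752 g(25,7)=572033 g(25,9)=389367 g(25,11)=211508 g(25,13)=92092 g(25,15)=31878 g(25,17)=8602 g(25,19)=1748 g(25,21)=252 g(25,23)=23 g(25,25)=1
t=26: g(26,-26)=1 g(26,-24)=24 g(26,-22)=275 g(26,-20)=2000 g(26,-18)=10350 g(26,-16)=40480 g(26,-14)=123970 g(26,-12)=303600 g(26,-10)=600875 g(26,-8)=961400 g(26,-6)=1225785 g(26,-4)=1188640 g(26,-2)=742900 g(26,2)=742900 g(26,4)=1188640 g(26,6)=1225785 g(26,8)=961400 g(26,10)=600875 g(26,12)=303600 g(26,14)=123970 g(26,16)=40480 g(26,18)=10350 g(26,20)=2000 g(26,22)=275 g(26,24)=24 g(26,26)=1
t=27: g(27,-27)=1 g(27,-25)=25 g(27,-23)=299 g(27,-21)=2275 g(27,-19)=12350 g(27,-17)=50830 g(27,-15)=164450 g(27,-13)=427570 g(27,-11)=904475 g(27,-9)=1562275 g(27,-7)=2187185 g(27,-5)=2414425 g(27,-3)=1931540 g(27,-1)=742900 g(27,1)=742900 g(27,3)=1931540 g(27,5)=2414425 g(27,7)=2187185 g(27,9)=1562275 g(27,11)=904475 g(27,13)=427570 g(27,15)=164450 g(27,17)=50830 g(27,19)=12350 g(27,21)=2275 g(27,23)=299 g(27,25)=25 g(27,27)=1
t=28: g(28,-28)=1 g(28,-26)=26 g(28,-24)=324 g(28,-22)=2574 g(28,-20)=14625 g(28,-18)=63180 g(28,-16)=215280 g(28,-14)=592020 g(28,-12)=1332045 g(28,-10)=2466750 g(28,-8)=3749460 g(28,-6)=4601610 g(28,-4)=4345965 g(28,-2)=2674440 g(28,2)=2674440 g(28,4)=4345965 g(28,6)=4601610 g(28,8)=3749460 g(28,10)=2466750 g(28,12)=1332045 g(28,14)=592020 g(28,16)=215280 g(28,18)=63180 g(28,20)=14625 g(28,22)=2574 g(28,24)=324 g(28,26)=26 g(28,28)=1
t=29: g(29,-29)=1 g(29,-27)=27 g(29,-25)=350 g(29,-23)=2898 g(29,-21)=17199 g(29,-19)=77805 g(29,-17)=278460 g(29,-15)=807300 g(29,-13)=1924065 g(29,-11)=3798795 g(29,-9)=6216210 g(29,-7)=8351070 g(29,-5)=8947575 g(29,-3)=7020405 g(29,-1)=2674440 g(29,1)=2674440 g(29,3)=7020405 g(29,5)=8947575 g(29,7)=8351070 g(29,9)=6216210 g(29,11)=3798795 g(29,13)=1924065 g(29,15)=807300 g(29,17)=278460 g(29,19)=77805 g(29,21)=17199 g(29,23)=2898 g(29,25)=350 g(29,27)=27 g(29,29)=1
t=30: g(30,-30)=1 g(30,-28)=28 g(30,-26)=377 g(30,-24)=3248 g(30,-22)=20097 g(30,-20)=95004 g(30,-18)=356265 g(30,-16)=1085760 g(30,-14)=2731365 g(30,-12)=5722860 g(30,-10)=10015005 g(30,-8)=14567280 g(30,-6)=17298645 g(30,-4)=15967980 g(30,-2)=9694845 g(30,2)=9694845 g(30,4)=15967980 g(30,6)=17298645 g(30,8)=14567280 g(30,10)=10015005 g(30,12)=5722860 g(30,14)=2731365 g(30,16)=1085760 g(30,18)=356265 g(30,20)=95004 g(30,22)=20097 g(30,24)=3248 g(30,26)=377 g(30,28)=28 g(30,30)=1
Paths never hitting 0: Σ_s g(30,s) = 155117520
Paths hitting 0: 2^30 - 155117520 = 918624304
P = 918624304/1073741824 = 57414019/67108864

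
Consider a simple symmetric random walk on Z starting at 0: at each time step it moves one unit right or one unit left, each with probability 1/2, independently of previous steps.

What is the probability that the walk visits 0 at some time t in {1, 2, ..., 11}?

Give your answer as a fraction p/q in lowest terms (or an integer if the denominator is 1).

Answer: 193/256

Derivation:
Count via complement. Let g(t,s) = #length-t paths at position s with S_1..S_t all ≠ 0.
g(t,s) = g(t-1,s-1) + g(t-1,s+1) for s ≠ 0; g(t,0) = 0.
t=0: g(0,0)=1
t=1: g(1,-1)=1 g(1,1)=1
t=2: g(2,-2)=1 g(2,2)=1
t=3: g(3,-3)=1 g(3,-1)=1 g(3,1)=1 g(3,3)=1
t=4: g(4,-4)=1 g(4,-2)=2 g(4,2)=2 g(4,4)=1
t=5: g(5,-5)=1 g(5,-3)=3 g(5,-1)=2 g(5,1)=2 g(5,3)=3 g(5,5)=1
t=6: g(6,-6)=1 g(6,-4)=4 g(6,-2)=5 g(6,2)=5 g(6,4)=4 g(6,6)=1
t=7: g(7,-7)=1 g(7,-5)=5 g(7,-3)=9 g(7,-1)=5 g(7,1)=5 g(7,3)=9 g(7,5)=5 g(7,7)=1
t=8: g(8,-8)=1 g(8,-6)=6 g(8,-4)=14 g(8,-2)=14 g(8,2)=14 g(8,4)=14 g(8,6)=6 g(8,8)=1
t=9: g(9,-9)=1 g(9,-7)=7 g(9,-5)=20 g(9,-3)=28 g(9,-1)=14 g(9,1)=14 g(9,3)=28 g(9,5)=20 g(9,7)=7 g(9,9)=1
t=10: g(10,-10)=1 g(10,-8)=8 g(10,-6)=27 g(10,-4)=48 g(10,-2)=42 g(10,2)=42 g(10,4)=48 g(10,6)=27 g(10,8)=8 g(10,10)=1
t=11: g(11,-11)=1 g(11,-9)=9 g(11,-7)=35 g(11,-5)=75 g(11,-3)=90 g(11,-1)=42 g(11,1)=42 g(11,3)=90 g(11,5)=75 g(11,7)=35 g(11,9)=9 g(11,11)=1
Paths never hitting 0: Σ_s g(11,s) = 504
Paths hitting 0: 2^11 - 504 = 1544
P = 1544/2048 = 193/256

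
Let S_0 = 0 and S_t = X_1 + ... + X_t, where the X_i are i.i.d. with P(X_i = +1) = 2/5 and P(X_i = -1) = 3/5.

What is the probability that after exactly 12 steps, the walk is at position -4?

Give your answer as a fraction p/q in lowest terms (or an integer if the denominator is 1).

To reach position -4 after 12 steps: need 4 steps of +1 and 8 steps of -1.
Number of such sequences: C(12,4) = 495
Each has probability (2/5)^4 · (3/5)^8 = 104976/244140625
P = 495 · 104976/244140625 = 10392624/48828125

Answer: 10392624/48828125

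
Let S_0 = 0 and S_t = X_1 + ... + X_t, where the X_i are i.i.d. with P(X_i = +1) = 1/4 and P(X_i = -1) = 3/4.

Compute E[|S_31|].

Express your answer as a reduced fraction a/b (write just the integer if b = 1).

Answer: 1117219473235224019/72057594037927936

Derivation:
S_31 takes values m ≡ 1 (mod 2) with |m| ≤ 31; P(S_31=m) = C(31,(31+m)/2) · (1/4)^((31+m)/2) · (3/4)^((31-m)/2).
Distribution: P(S=-31)=617673396283947/4611686018427387904, P(S=-29)=6382625094934119/4611686018427387904, P(S=-27)=31913125474670595/4611686018427387904, P(S=-25)=102831182085049695/4611686018427387904, P(S=-23)=239939424865115955/4611686018427387904, P(S=-21)=431890964757208719/4611686018427387904, P(S=-19)=623842504649301483/4611686018427387904, P(S=-17)=742669648392025575/4611686018427387904, P(S=-15)=742669648392025575/4611686018427387904, P(S=-13)=632644515296910675/4611686018427387904, P(S=-11)=463939311217734495/4611686018427387904, P(S=-9)=295234107138558315/4611686018427387904, P(S=-7)=164018948410310175/4611686018427387904, P(S=-5)=79906667174253675/4611686018427387904, P(S=-3)=34245714503251575/4611686018427387904, P(S=-1)=12937269923450595/4611686018427387904, P(S=1)=4312423307816865/4611686018427387904, P(S=3)=1268359796416725/4611686018427387904, P(S=5)=328834021293225/4611686018427387904, P(S=7)=74997232926525/4611686018427387904, P(S=9)=14999446585305/4611686018427387904, P(S=11)=2618950991085/4611686018427387904, P(S=13)=396810756225/4611686018427387904, P(S=15)=51757924725/4611686018427387904, P(S=17)=5750880525/4611686018427387904, P(S=19)=536748849/4611686018427387904, P(S=21)=41288373/4611686018427387904, P(S=23)=2548665/4611686018427387904, P(S=25)=121365/4611686018427387904, P(S=27)=4185/4611686018427387904, P(S=29)=93/4611686018427387904, P(S=31)=1/4611686018427387904
E[|S_31|] = Σ_m |m|·P(S_31=m) = 1117219473235224019/72057594037927936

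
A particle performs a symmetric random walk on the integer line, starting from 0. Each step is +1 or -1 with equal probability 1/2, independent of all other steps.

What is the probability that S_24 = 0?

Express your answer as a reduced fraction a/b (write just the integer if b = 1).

To return to 0 after 24 steps: need exactly 12 steps of +1 and 12 of -1.
Favorable paths: C(24,12) = 2704156
Total paths: 2^24 = 16777216
P = 2704156/16777216 = 676039/4194304

Answer: 676039/4194304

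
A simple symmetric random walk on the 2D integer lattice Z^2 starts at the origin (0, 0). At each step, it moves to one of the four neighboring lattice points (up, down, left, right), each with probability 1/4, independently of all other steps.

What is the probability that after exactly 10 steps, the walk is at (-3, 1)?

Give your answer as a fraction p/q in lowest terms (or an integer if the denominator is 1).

Answer: 1575/65536

Derivation:
Let h be the number of horizontal steps (so 10-h are vertical). To end at (-3,1) need (h-3)/2 right-steps and ((10-h)+1)/2 up-steps.
Sum over h with 3 ≤ h ≤ 9, h ≡ 1 (mod 2), 10-h ≡ 1 (mod 2):
h=3: C(10,3)·C(3,0)·C(7,4) = 120·1·35 = 4200
h=5: C(10,5)·C(5,1)·C(5,3) = 252·5·10 = 12600
h=7: C(10,7)·C(7,2)·C(3,2) = 120·21·3 = 7560
h=9: C(10,9)·C(9,3)·C(1,1) = 10·84·1 = 840
Total favorable: 25200
Total paths: 4^10 = 1048576
P = 25200/1048576 = 1575/65536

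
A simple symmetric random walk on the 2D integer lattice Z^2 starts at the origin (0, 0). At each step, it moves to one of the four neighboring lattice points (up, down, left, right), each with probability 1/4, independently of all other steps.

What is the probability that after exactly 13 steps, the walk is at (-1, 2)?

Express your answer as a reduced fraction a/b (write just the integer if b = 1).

Answer: 552123/16777216

Derivation:
Let h be the number of horizontal steps (so 13-h are vertical). To end at (-1,2) need (h-1)/2 right-steps and ((13-h)+2)/2 up-steps.
Sum over h with 1 ≤ h ≤ 11, h ≡ 1 (mod 2), 13-h ≡ 0 (mod 2):
h=1: C(13,1)·C(1,0)·C(12,7) = 13·1·792 = 10296
h=3: C(13,3)·C(3,1)·C(10,6) = 286·3·210 = 180180
h=5: C(13,5)·C(5,2)·C(8,5) = 1287·10·56 = 720720
h=7: C(13,7)·C(7,3)·C(6,4) = 1716·35·15 = 900900
h=9: C(13,9)·C(9,4)·C(4,3) = 715·126·4 = 360360
h=11: C(13,11)·C(11,5)·C(2,2) = 78·462·1 = 36036
Total favorable: 2208492
Total paths: 4^13 = 67108864
P = 2208492/67108864 = 552123/16777216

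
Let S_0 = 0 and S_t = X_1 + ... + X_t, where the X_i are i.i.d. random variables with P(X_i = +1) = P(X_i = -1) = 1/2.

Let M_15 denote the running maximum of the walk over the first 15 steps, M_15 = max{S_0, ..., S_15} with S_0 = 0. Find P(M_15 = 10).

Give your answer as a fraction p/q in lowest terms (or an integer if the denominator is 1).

Answer: 105/32768

Derivation:
Let M_15 = max(S_0,...,S_15). Use the reflection principle: for j ≥ 1, #{paths with M_15 ≥ j} = #{S_15 ≥ j} + #{S_15 ≥ j+1}.
By reflection, #{M_15 ≥ 10} = #{S_15 ≥ 10} + #{S_15 ≥ 11} = 121 + 121 = 242.
#{M_15 ≥ 11} = #{S_15 ≥ 11} + #{S_15 ≥ 12} = 121 + 16 = 137.
#{M_15 = 10} = 242 - 137 = 105.
P(M_15 = 10) = 105/32768 = 105/32768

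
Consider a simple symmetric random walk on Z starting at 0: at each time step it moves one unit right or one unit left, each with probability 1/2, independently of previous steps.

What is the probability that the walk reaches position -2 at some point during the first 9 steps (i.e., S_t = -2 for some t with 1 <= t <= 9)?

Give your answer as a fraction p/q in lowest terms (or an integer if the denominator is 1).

Count via complement. Let g(t,s) = #length-t paths at position s with S_1..S_t all ≠ -2.
g(t,s) = g(t-1,s-1) + g(t-1,s+1) for s ≠ -2; g(t,-2) = 0.
t=0: g(0,0)=1
t=1: g(1,-1)=1 g(1,1)=1
t=2: g(2,0)=2 g(2,2)=1
t=3: g(3,-1)=2 g(3,1)=3 g(3,3)=1
t=4: g(4,0)=5 g(4,2)=4 g(4,4)=1
t=5: g(5,-1)=5 g(5,1)=9 g(5,3)=5 g(5,5)=1
t=6: g(6,0)=14 g(6,2)=14 g(6,4)=6 g(6,6)=1
t=7: g(7,-1)=14 g(7,1)=28 g(7,3)=20 g(7,5)=7 g(7,7)=1
t=8: g(8,0)=42 g(8,2)=48 g(8,4)=27 g(8,6)=8 g(8,8)=1
t=9: g(9,-1)=42 g(9,1)=90 g(9,3)=75 g(9,5)=35 g(9,7)=9 g(9,9)=1
Paths never hitting -2: Σ_s g(9,s) = 252
Paths hitting -2: 2^9 - 252 = 260
P = 260/512 = 65/128

Answer: 65/128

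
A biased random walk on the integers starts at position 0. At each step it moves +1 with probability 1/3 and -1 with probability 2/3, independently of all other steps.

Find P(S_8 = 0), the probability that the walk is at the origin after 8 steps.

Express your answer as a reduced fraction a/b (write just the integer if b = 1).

To be at 0 after 8 steps: need exactly 4 steps of +1 and 4 of -1.
Number of such sequences: C(8,4) = 70
Each has probability (1/3)^4 · (2/3)^4 = 16/6561
P = 70 · 16/6561 = 1120/6561

Answer: 1120/6561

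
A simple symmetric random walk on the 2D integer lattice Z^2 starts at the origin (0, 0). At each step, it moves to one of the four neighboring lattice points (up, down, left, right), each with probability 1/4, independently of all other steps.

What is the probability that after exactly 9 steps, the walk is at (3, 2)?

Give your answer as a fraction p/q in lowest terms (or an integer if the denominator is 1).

Let h be the number of horizontal steps (so 9-h are vertical). To end at (3,2) need (h+3)/2 right-steps and ((9-h)+2)/2 up-steps.
Sum over h with 3 ≤ h ≤ 7, h ≡ 1 (mod 2), 9-h ≡ 0 (mod 2):
h=3: C(9,3)·C(3,3)·C(6,4) = 84·1·15 = 1260
h=5: C(9,5)·C(5,4)·C(4,3) = 126·5·4 = 2520
h=7: C(9,7)·C(7,5)·C(2,2) = 36·21·1 = 756
Total favorable: 4536
Total paths: 4^9 = 262144
P = 4536/262144 = 567/32768

Answer: 567/32768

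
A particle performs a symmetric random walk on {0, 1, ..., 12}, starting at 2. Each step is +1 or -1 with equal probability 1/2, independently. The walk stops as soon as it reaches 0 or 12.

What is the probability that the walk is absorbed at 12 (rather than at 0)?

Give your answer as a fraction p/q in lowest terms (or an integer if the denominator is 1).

Answer: 1/6

Derivation:
Symmetric walk (p = 1/2): the harmonic-function argument gives P(hit 12 before 0 | start at 2) = a/N.
P = 2/12 = 1/6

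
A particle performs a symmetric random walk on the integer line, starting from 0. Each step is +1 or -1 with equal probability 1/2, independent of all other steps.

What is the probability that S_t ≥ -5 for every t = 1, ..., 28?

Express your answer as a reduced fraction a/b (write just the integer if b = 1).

Answer: 98659305/134217728

Derivation:
Let f(t,s) = #length-t paths at position s with S_1..S_t all ≥ -5.
f(t,s) = f(t-1,s-1) + f(t-1,s+1) for s ≥ -5; f(t,s) = 0 for s < -5.
t=0: f(0,0)=1
t=1: f(1,-1)=1 f(1,1)=1
t=2: f(2,-2)=1 f(2,0)=2 f(2,2)=1
t=3: f(3,-3)=1 f(3,-1)=3 f(3,1)=3 f(3,3)=1
t=4: f(4,-4)=1 f(4,-2)=4 f(4,0)=6 f(4,2)=4 f(4,4)=1
t=5: f(5,-5)=1 f(5,-3)=5 f(5,-1)=10 f(5,1)=10 f(5,3)=5 f(5,5)=1
t=6: f(6,-4)=6 f(6,-2)=15 f(6,0)=20 f(6,2)=15 f(6,4)=6 f(6,6)=1
t=7: f(7,-5)=6 f(7,-3)=21 f(7,-1)=35 f(7,1)=35 f(7,3)=21 f(7,5)=7 f(7,7)=1
t=8: f(8,-4)=27 f(8,-2)=56 f(8,0)=70 f(8,2)=56 f(8,4)=28 f(8,6)=8 f(8,8)=1
t=9: f(9,-5)=27 f(9,-3)=83 f(9,-1)=126 f(9,1)=126 f(9,3)=84 f(9,5)=36 f(9,7)=9 f(9,9)=1
t=10: f(10,-4)=110 f(10,-2)=209 f(10,0)=252 f(10,2)=210 f(10,4)=120 f(10,6)=45 f(10,8)=10 f(10,10)=1
t=11: f(11,-5)=110 f(11,-3)=319 f(11,-1)=461 f(11,1)=462 f(11,3)=330 f(11,5)=165 f(11,7)=55 f(11,9)=11 f(11,11)=1
t=12: f(12,-4)=429 f(12,-2)=780 f(12,0)=923 f(12,2)=792 f(12,4)=495 f(12,6)=220 f(12,8)=66 f(12,10)=12 f(12,12)=1
t=13: f(13,-5)=429 f(13,-3)=1209 f(13,-1)=1703 f(13,1)=1715 f(13,3)=1287 f(13,5)=715 f(13,7)=286 f(13,9)=78 f(13,11)=13 f(13,13)=1
t=14: f(14,-4)=1638 f(14,-2)=2912 f(14,0)=3418 f(14,2)=3002 f(14,4)=2002 f(14,6)=1001 f(14,8)=364 f(14,10)=91 f(14,12)=14 f(14,14)=1
t=15: f(15,-5)=1638 f(15,-3)=4550 f(15,-1)=6330 f(15,1)=6420 f(15,3)=5004 f(15,5)=3003 f(15,7)=1365 f(15,9)=455 f(15,11)=105 f(15,13)=15 f(15,15)=1
t=16: f(16,-4)=6188 f(16,-2)=10880 f(16,0)=12750 f(16,2)=11424 f(16,4)=8007 f(16,6)=4368 f(16,8)=1820 f(16,10)=560 f(16,12)=120 f(16,14)=16 f(16,16)=1
t=17: f(17,-5)=6188 f(17,-3)=17068 f(17,-1)=23630 f(17,1)=24174 f(17,3)=19431 f(17,5)=12375 f(17,7)=6188 f(17,9)=2380 f(17,11)=680 f(17,13)=136 f(17,15)=17 f(17,17)=1
t=18: f(18,-4)=23256 f(18,-2)=40698 f(18,0)=47804 f(18,2)=43605 f(18,4)=31806 f(18,6)=18563 f(18,8)=8568 f(18,10)=3060 f(18,12)=816 f(18,14)=153 f(18,16)=18 f(18,18)=1
t=19: f(19,-5)=23256 f(19,-3)=63954 f(19,-1)=88502 f(19,1)=91409 f(19,3)=75411 f(19,5)=50369 f(19,7)=27131 f(19,9)=11628 f(19,11)=3876 f(19,13)=969 f(19,15)=171 f(19,17)=19 f(19,19)=1
t=20: f(20,-4)=87210 f(20,-2)=152456 f(20,0)=179911 f(20,2)=166820 f(20,4)=125780 f(20,6)=77500 f(20,8)=38759 f(20,10)=15504 f(20,12)=4845 f(20,14)=1140 f(20,16)=190 f(20,18)=20 f(20,20)=1
t=21: f(21,-5)=87210 f(21,-3)=239666 f(21,-1)=332367 f(21,1)=346731 f(21,3)=292600 f(21,5)=203280 f(21,7)=116259 f(21,9)=54263 f(21,11)=20349 f(21,13)=5985 f(21,15)=1330 f(21,17)=210 f(21,19)=21 f(21,21)=1
t=22: f(22,-4)=326876 f(22,-2)=572033 f(22,0)=679098 f(22,2)=639331 f(22,4)=495880 f(22,6)=319539 f(22,8)=170522 f(22,10)=74612 f(22,12)=26334 f(22,14)=7315 f(22,16)=1540 f(22,18)=231 f(22,20)=22 f(22,22)=1
t=23: f(23,-5)=326876 f(23,-3)=898909 f(23,-1)=1251131 f(23,1)=1318429 f(23,3)=1135211 f(23,5)=815419 f(23,7)=490061 f(23,9)=245134 f(23,11)=100946 f(23,13)=33649 f(23,15)=8855 f(23,17)=1771 f(23,19)=253 f(23,21)=23 f(23,23)=1
t=24: f(24,-4)=1225785 f(24,-2)=2150040 f(24,0)=2569560 f(24,2)=2453640 f(24,4)=1950630 f(24,6)=1305480 f(24,8)=735195 f(24,10)=346080 f(24,12)=134595 f(24,14)=42504 f(24,16)=10626 f(24,18)=2024 f(24,20)=276 f(24,22)=24 f(24,24)=1
t=25: f(25,-5)=1225785 f(25,-3)=3375825 f(25,-1)=4719600 f(25,1)=5023200 f(25,3)=4404270 f(25,5)=3256110 f(25,7)=2040675 f(25,9)=1081275 f(25,11)=480675 f(25,13)=177099 f(25,15)=53130 f(25,17)=12650 f(25,19)=2300 f(25,21)=300 f(25,23)=25 f(25,25)=1
t=26: f(26,-4)=4601610 f(26,-2)=8095425 f(26,0)=9742800 f(26,2)=9427470 f(26,4)=7660380 f(26,6)=5296785 f(26,8)=3121950 f(26,10)=1561950 f(26,12)=657774 f(26,14)=230229 f(26,16)=65780 f(26,18)=14950 f(26,20)=2600 f(26,22)=325 f(26,24)=26 f(26,26)=1
t=27: f(27,-5)=4601610 f(27,-3)=12697035 f(27,-1)=17838225 f(27,1)=19170270 f(27,3)=17087850 f(27,5)=12957165 f(27,7)=8418735 f(27,9)=4683900 f(27,11)=2219724 f(27,13)=888003 f(27,15)=296009 f(27,17)=80730 f(27,19)=17550 f(27,21)=2925 f(27,23)=351 f(27,25)=27 f(27,27)=1
t=28: f(28,-4)=17298645 f(28,-2)=30535260 f(28,0)=37008495 f(28,2)=36258120 f(28,4)=30045015 f(28,6)=21375900 f(28,8)=13102635 f(28,10)=6903624 f(28,12)=3107727 f(28,14)=1184012 f(28,16)=376739 f(28,18)=98280 f(28,20)=20475 f(28,22)=3276 f(28,24)=378 f(28,26)=28 f(28,28)=1
Σ_s f(28,s) = 197318610
P = 197318610/268435456 = 98659305/134217728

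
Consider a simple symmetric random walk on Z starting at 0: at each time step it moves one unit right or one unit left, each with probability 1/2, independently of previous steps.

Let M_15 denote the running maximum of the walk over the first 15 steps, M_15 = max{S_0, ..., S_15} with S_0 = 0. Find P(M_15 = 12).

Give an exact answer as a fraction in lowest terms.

Answer: 15/32768

Derivation:
Let M_15 = max(S_0,...,S_15). Use the reflection principle: for j ≥ 1, #{paths with M_15 ≥ j} = #{S_15 ≥ j} + #{S_15 ≥ j+1}.
By reflection, #{M_15 ≥ 12} = #{S_15 ≥ 12} + #{S_15 ≥ 13} = 16 + 16 = 32.
#{M_15 ≥ 13} = #{S_15 ≥ 13} + #{S_15 ≥ 14} = 16 + 1 = 17.
#{M_15 = 12} = 32 - 17 = 15.
P(M_15 = 12) = 15/32768 = 15/32768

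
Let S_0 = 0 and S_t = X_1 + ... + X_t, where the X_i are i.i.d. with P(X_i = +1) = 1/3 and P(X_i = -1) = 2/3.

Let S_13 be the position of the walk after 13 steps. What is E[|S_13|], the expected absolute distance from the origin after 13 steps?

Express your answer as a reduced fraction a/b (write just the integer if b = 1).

Answer: 836459/177147

Derivation:
S_13 takes values m ≡ 1 (mod 2) with |m| ≤ 13; P(S_13=m) = C(13,(13+m)/2) · (1/3)^((13+m)/2) · (2/3)^((13-m)/2).
Distribution: P(S=-13)=8192/1594323, P(S=-11)=53248/1594323, P(S=-9)=53248/531441, P(S=-7)=292864/1594323, P(S=-5)=366080/1594323, P(S=-3)=36608/177147, P(S=-1)=73216/531441, P(S=1)=36608/531441, P(S=3)=4576/177147, P(S=5)=11440/1594323, P(S=7)=2288/1594323, P(S=9)=104/531441, P(S=11)=26/1594323, P(S=13)=1/1594323
E[|S_13|] = Σ_m |m|·P(S_13=m) = 836459/177147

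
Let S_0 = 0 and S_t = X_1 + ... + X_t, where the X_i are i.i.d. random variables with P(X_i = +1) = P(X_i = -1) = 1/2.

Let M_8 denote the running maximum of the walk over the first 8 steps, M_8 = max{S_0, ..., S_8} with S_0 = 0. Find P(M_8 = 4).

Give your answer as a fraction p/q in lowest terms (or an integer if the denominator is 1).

Answer: 7/64

Derivation:
Let M_8 = max(S_0,...,S_8). Use the reflection principle: for j ≥ 1, #{paths with M_8 ≥ j} = #{S_8 ≥ j} + #{S_8 ≥ j+1}.
By reflection, #{M_8 ≥ 4} = #{S_8 ≥ 4} + #{S_8 ≥ 5} = 37 + 9 = 46.
#{M_8 ≥ 5} = #{S_8 ≥ 5} + #{S_8 ≥ 6} = 9 + 9 = 18.
#{M_8 = 4} = 46 - 18 = 28.
P(M_8 = 4) = 28/256 = 7/64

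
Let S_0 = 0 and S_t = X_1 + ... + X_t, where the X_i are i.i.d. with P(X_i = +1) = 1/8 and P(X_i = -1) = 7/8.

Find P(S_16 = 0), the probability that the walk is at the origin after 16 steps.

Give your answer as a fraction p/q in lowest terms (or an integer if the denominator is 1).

Answer: 37096494435/140737488355328

Derivation:
To be at 0 after 16 steps: need exactly 8 steps of +1 and 8 of -1.
Number of such sequences: C(16,8) = 12870
Each has probability (1/8)^8 · (7/8)^8 = 5764801/281474976710656
P = 12870 · 5764801/281474976710656 = 37096494435/140737488355328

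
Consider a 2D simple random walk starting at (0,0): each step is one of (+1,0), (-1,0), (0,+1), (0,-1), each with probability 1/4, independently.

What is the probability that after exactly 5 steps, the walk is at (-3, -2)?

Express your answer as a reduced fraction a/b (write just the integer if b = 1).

Answer: 5/512

Derivation:
Let h be the number of horizontal steps (so 5-h are vertical). To end at (-3,-2) need (h-3)/2 right-steps and ((5-h)-2)/2 up-steps.
Sum over h with 3 ≤ h ≤ 3, h ≡ 1 (mod 2), 5-h ≡ 0 (mod 2):
h=3: C(5,3)·C(3,0)·C(2,0) = 10·1·1 = 10
Total favorable: 10
Total paths: 4^5 = 1024
P = 10/1024 = 5/512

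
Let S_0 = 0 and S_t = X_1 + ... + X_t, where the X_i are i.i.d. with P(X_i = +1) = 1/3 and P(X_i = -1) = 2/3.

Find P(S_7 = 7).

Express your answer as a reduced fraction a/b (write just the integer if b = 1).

To reach position 7 after 7 steps: need 7 steps of +1 and 0 steps of -1.
Number of such sequences: C(7,7) = 1
Each has probability (1/3)^7 · (2/3)^0 = 1/2187
P = 1 · 1/2187 = 1/2187

Answer: 1/2187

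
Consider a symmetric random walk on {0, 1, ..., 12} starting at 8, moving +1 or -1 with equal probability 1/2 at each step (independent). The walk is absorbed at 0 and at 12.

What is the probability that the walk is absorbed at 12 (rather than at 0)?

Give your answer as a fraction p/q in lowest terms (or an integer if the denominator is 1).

Answer: 2/3

Derivation:
Symmetric walk (p = 1/2): the harmonic-function argument gives P(hit 12 before 0 | start at 8) = a/N.
P = 8/12 = 2/3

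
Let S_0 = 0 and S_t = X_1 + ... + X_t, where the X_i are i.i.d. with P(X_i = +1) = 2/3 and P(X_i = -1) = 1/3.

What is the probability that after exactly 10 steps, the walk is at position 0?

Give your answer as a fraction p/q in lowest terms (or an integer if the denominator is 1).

To be at 0 after 10 steps: need exactly 5 steps of +1 and 5 of -1.
Number of such sequences: C(10,5) = 252
Each has probability (2/3)^5 · (1/3)^5 = 32/59049
P = 252 · 32/59049 = 896/6561

Answer: 896/6561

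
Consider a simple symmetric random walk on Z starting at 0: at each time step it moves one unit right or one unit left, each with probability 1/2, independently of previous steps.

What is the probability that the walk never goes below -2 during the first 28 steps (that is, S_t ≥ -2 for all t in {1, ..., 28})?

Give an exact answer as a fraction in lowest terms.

Answer: 14375115/33554432

Derivation:
Let f(t,s) = #length-t paths at position s with S_1..S_t all ≥ -2.
f(t,s) = f(t-1,s-1) + f(t-1,s+1) for s ≥ -2; f(t,s) = 0 for s < -2.
t=0: f(0,0)=1
t=1: f(1,-1)=1 f(1,1)=1
t=2: f(2,-2)=1 f(2,0)=2 f(2,2)=1
t=3: f(3,-1)=3 f(3,1)=3 f(3,3)=1
t=4: f(4,-2)=3 f(4,0)=6 f(4,2)=4 f(4,4)=1
t=5: f(5,-1)=9 f(5,1)=10 f(5,3)=5 f(5,5)=1
t=6: f(6,-2)=9 f(6,0)=19 f(6,2)=15 f(6,4)=6 f(6,6)=1
t=7: f(7,-1)=28 f(7,1)=34 f(7,3)=21 f(7,5)=7 f(7,7)=1
t=8: f(8,-2)=28 f(8,0)=62 f(8,2)=55 f(8,4)=28 f(8,6)=8 f(8,8)=1
t=9: f(9,-1)=90 f(9,1)=117 f(9,3)=83 f(9,5)=36 f(9,7)=9 f(9,9)=1
t=10: f(10,-2)=90 f(10,0)=207 f(10,2)=200 f(10,4)=119 f(10,6)=45 f(10,8)=10 f(10,10)=1
t=11: f(11,-1)=297 f(11,1)=407 f(11,3)=319 f(11,5)=164 f(11,7)=55 f(11,9)=11 f(11,11)=1
t=12: f(12,-2)=297 f(12,0)=704 f(12,2)=726 f(12,4)=483 f(12,6)=219 f(12,8)=66 f(12,10)=12 f(12,12)=1
t=13: f(13,-1)=1001 f(13,1)=1430 f(13,3)=1209 f(13,5)=702 f(13,7)=285 f(13,9)=78 f(13,11)=13 f(13,13)=1
t=14: f(14,-2)=1001 f(14,0)=2431 f(14,2)=2639 f(14,4)=1911 f(14,6)=987 f(14,8)=363 f(14,10)=91 f(14,12)=14 f(14,14)=1
t=15: f(15,-1)=3432 f(15,1)=5070 f(15,3)=4550 f(15,5)=2898 f(15,7)=1350 f(15,9)=454 f(15,11)=105 f(15,13)=15 f(15,15)=1
t=16: f(16,-2)=3432 f(16,0)=8502 f(16,2)=9620 f(16,4)=7448 f(16,6)=4248 f(16,8)=1804 f(16,10)=559 f(16,12)=120 f(16,14)=16 f(16,16)=1
t=17: f(17,-1)=11934 f(17,1)=18122 f(17,3)=17068 f(17,5)=11696 f(17,7)=6052 f(17,9)=2363 f(17,11)=679 f(17,13)=136 f(17,15)=17 f(17,17)=1
t=18: f(18,-2)=11934 f(18,0)=30056 f(18,2)=35190 f(18,4)=28764 f(18,6)=17748 f(18,8)=8415 f(18,10)=3042 f(18,12)=815 f(18,14)=153 f(18,16)=18 f(18,18)=1
t=19: f(19,-1)=41990 f(19,1)=65246 f(19,3)=63954 f(19,5)=46512 f(19,7)=26163 f(19,9)=11457 f(19,11)=3857 f(19,13)=968 f(19,15)=171 f(19,17)=19 f(19,19)=1
t=20: f(20,-2)=41990 f(20,0)=107236 f(20,2)=129200 f(20,4)=110466 f(20,6)=72675 f(20,8)=37620 f(20,10)=15314 f(20,12)=4825 f(20,14)=1139 f(20,16)=190 f(20,18)=20 f(20,20)=1
t=21: f(21,-1)=149226 f(21,1)=236436 f(21,3)=239666 f(21,5)=183141 f(21,7)=110295 f(21,9)=52934 f(21,11)=20139 f(21,13)=5964 f(21,15)=1329 f(21,17)=210 f(21,19)=21 f(21,21)=1
t=22: f(22,-2)=149226 f(22,0)=385662 f(22,2)=476102 f(22,4)=422807 f(22,6)=293436 f(22,8)=163229 f(22,10)=73073 f(22,12)=26103 f(22,14)=7293 f(22,16)=1539 f(22,18)=231 f(22,20)=22 f(22,22)=1
t=23: f(23,-1)=534888 f(23,1)=861764 f(23,3)=898909 f(23,5)=716243 f(23,7)=456665 f(23,9)=236302 f(23,11)=99176 f(23,13)=33396 f(23,15)=8832 f(23,17)=1770 f(23,19)=253 f(23,21)=23 f(23,23)=1
t=24: f(24,-2)=534888 f(24,0)=1396652 f(24,2)=1760673 f(24,4)=1615152 f(24,6)=1172908 f(24,8)=692967 f(24,10)=335478 f(24,12)=132572 f(24,14)=42228 f(24,16)=10602 f(24,18)=2023 f(24,20)=276 f(24,22)=24 f(24,24)=1
t=25: f(25,-1)=1931540 f(25,1)=3157325 f(25,3)=3375825 f(25,5)=2788060 f(25,7)=1865875 f(25,9)=1028445 f(25,11)=468050 f(25,13)=174800 f(25,15)=52830 f(25,17)=12625 f(25,19)=2299 f(25,21)=300 f(25,23)=25 f(25,25)=1
t=26: f(26,-2)=1931540 f(26,0)=5088865 f(26,2)=6533150 f(26,4)=6163885 f(26,6)=4653935 f(26,8)=2894320 f(26,10)=1496495 f(26,12)=642850 f(26,14)=227630 f(26,16)=65455 f(26,18)=14924 f(26,20)=2599 f(26,22)=325 f(26,24)=26 f(26,26)=1
t=27: f(27,-1)=7020405 f(27,1)=11622015 f(27,3)=12697035 f(27,5)=10817820 f(27,7)=7548255 f(27,9)=4390815 f(27,11)=2139345 f(27,13)=870480 f(27,15)=293085 f(27,17)=80379 f(27,19)=17523 f(27,21)=2924 f(27,23)=351 f(27,25)=27 f(27,27)=1
t=28: f(28,-2)=7020405 f(28,0)=18642420 f(28,2)=24319050 f(28,4)=23514855 f(28,6)=18366075 f(28,8)=11939070 f(28,10)=6530160 f(28,12)=3009825 f(28,14)=1163565 f(28,16)=373464 f(28,18)=97902 f(28,20)=20447 f(28,22)=3275 f(28,24)=378 f(28,26)=28 f(28,28)=1
Σ_s f(28,s) = 115000920
P = 115000920/268435456 = 14375115/33554432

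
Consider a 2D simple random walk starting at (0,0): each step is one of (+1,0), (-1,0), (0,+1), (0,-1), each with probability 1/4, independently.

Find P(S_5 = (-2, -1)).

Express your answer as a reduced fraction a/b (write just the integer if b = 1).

Answer: 25/512

Derivation:
Let h be the number of horizontal steps (so 5-h are vertical). To end at (-2,-1) need (h-2)/2 right-steps and ((5-h)-1)/2 up-steps.
Sum over h with 2 ≤ h ≤ 4, h ≡ 0 (mod 2), 5-h ≡ 1 (mod 2):
h=2: C(5,2)·C(2,0)·C(3,1) = 10·1·3 = 30
h=4: C(5,4)·C(4,1)·C(1,0) = 5·4·1 = 20
Total favorable: 50
Total paths: 4^5 = 1024
P = 50/1024 = 25/512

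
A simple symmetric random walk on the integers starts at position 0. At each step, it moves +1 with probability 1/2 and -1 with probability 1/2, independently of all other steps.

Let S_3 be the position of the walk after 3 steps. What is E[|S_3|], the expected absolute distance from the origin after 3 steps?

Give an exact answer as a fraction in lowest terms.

Answer: 3/2

Derivation:
S_3 takes values m ≡ 1 (mod 2) with |m| ≤ 3; P(S_3=m) = C(3,(3+m)/2)/2^3.
Total paths: 2^3 = 8
Distribution: P(S=-3)=1/8, P(S=-1)=3/8, P(S=1)=3/8, P(S=3)=1/8
E[|S_3|] = Σ_m |m|·P(S_3=m) = 12/8 = 3/2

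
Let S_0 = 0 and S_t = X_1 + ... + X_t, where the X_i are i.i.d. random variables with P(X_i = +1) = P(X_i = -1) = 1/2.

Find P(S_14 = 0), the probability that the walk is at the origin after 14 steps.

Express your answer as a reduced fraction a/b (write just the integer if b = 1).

Answer: 429/2048

Derivation:
To return to 0 after 14 steps: need exactly 7 steps of +1 and 7 of -1.
Favorable paths: C(14,7) = 3432
Total paths: 2^14 = 16384
P = 3432/16384 = 429/2048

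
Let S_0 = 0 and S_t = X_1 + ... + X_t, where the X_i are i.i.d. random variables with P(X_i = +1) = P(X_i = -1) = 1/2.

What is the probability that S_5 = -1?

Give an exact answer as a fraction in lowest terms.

Answer: 5/16

Derivation:
To reach position -1 after 5 steps: need 2 steps of +1 and 3 of -1.
Favorable paths: C(5,2) = 10
Total paths: 2^5 = 32
P = 10/32 = 5/16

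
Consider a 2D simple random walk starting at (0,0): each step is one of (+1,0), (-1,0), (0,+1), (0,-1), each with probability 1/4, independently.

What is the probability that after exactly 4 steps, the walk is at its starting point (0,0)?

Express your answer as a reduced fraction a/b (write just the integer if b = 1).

Answer: 9/64

Derivation:
Let h be the number of horizontal steps (so 4-h are vertical). To end at (0,0) need (h+0)/2 right-steps and ((4-h)+0)/2 up-steps.
Sum over h with 0 ≤ h ≤ 4, h ≡ 0 (mod 2), 4-h ≡ 0 (mod 2):
h=0: C(4,0)·C(0,0)·C(4,2) = 1·1·6 = 6
h=2: C(4,2)·C(2,1)·C(2,1) = 6·2·2 = 24
h=4: C(4,4)·C(4,2)·C(0,0) = 1·6·1 = 6
Total favorable: 36
Total paths: 4^4 = 256
P = 36/256 = 9/64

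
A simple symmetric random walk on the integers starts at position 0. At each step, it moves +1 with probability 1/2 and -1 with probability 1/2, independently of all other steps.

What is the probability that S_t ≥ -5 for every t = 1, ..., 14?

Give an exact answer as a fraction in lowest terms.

Answer: 14443/16384

Derivation:
Let f(t,s) = #length-t paths at position s with S_1..S_t all ≥ -5.
f(t,s) = f(t-1,s-1) + f(t-1,s+1) for s ≥ -5; f(t,s) = 0 for s < -5.
t=0: f(0,0)=1
t=1: f(1,-1)=1 f(1,1)=1
t=2: f(2,-2)=1 f(2,0)=2 f(2,2)=1
t=3: f(3,-3)=1 f(3,-1)=3 f(3,1)=3 f(3,3)=1
t=4: f(4,-4)=1 f(4,-2)=4 f(4,0)=6 f(4,2)=4 f(4,4)=1
t=5: f(5,-5)=1 f(5,-3)=5 f(5,-1)=10 f(5,1)=10 f(5,3)=5 f(5,5)=1
t=6: f(6,-4)=6 f(6,-2)=15 f(6,0)=20 f(6,2)=15 f(6,4)=6 f(6,6)=1
t=7: f(7,-5)=6 f(7,-3)=21 f(7,-1)=35 f(7,1)=35 f(7,3)=21 f(7,5)=7 f(7,7)=1
t=8: f(8,-4)=27 f(8,-2)=56 f(8,0)=70 f(8,2)=56 f(8,4)=28 f(8,6)=8 f(8,8)=1
t=9: f(9,-5)=27 f(9,-3)=83 f(9,-1)=126 f(9,1)=126 f(9,3)=84 f(9,5)=36 f(9,7)=9 f(9,9)=1
t=10: f(10,-4)=110 f(10,-2)=209 f(10,0)=252 f(10,2)=210 f(10,4)=120 f(10,6)=45 f(10,8)=10 f(10,10)=1
t=11: f(11,-5)=110 f(11,-3)=319 f(11,-1)=461 f(11,1)=462 f(11,3)=330 f(11,5)=165 f(11,7)=55 f(11,9)=11 f(11,11)=1
t=12: f(12,-4)=429 f(12,-2)=780 f(12,0)=923 f(12,2)=792 f(12,4)=495 f(12,6)=220 f(12,8)=66 f(12,10)=12 f(12,12)=1
t=13: f(13,-5)=429 f(13,-3)=1209 f(13,-1)=1703 f(13,1)=1715 f(13,3)=1287 f(13,5)=715 f(13,7)=286 f(13,9)=78 f(13,11)=13 f(13,13)=1
t=14: f(14,-4)=1638 f(14,-2)=2912 f(14,0)=3418 f(14,2)=3002 f(14,4)=2002 f(14,6)=1001 f(14,8)=364 f(14,10)=91 f(14,12)=14 f(14,14)=1
Σ_s f(14,s) = 14443
P = 14443/16384 = 14443/16384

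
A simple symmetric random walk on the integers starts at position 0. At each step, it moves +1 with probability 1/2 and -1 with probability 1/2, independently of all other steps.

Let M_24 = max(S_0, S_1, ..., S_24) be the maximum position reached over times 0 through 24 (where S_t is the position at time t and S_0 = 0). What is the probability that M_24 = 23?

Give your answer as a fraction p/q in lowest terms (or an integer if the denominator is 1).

Let M_24 = max(S_0,...,S_24). Use the reflection principle: for j ≥ 1, #{paths with M_24 ≥ j} = #{S_24 ≥ j} + #{S_24 ≥ j+1}.
By reflection, #{M_24 ≥ 23} = #{S_24 ≥ 23} + #{S_24 ≥ 24} = 1 + 1 = 2.
#{M_24 ≥ 24} = #{S_24 ≥ 24} + #{S_24 ≥ 25} = 1 + 0 = 1.
#{M_24 = 23} = 2 - 1 = 1.
P(M_24 = 23) = 1/16777216 = 1/16777216

Answer: 1/16777216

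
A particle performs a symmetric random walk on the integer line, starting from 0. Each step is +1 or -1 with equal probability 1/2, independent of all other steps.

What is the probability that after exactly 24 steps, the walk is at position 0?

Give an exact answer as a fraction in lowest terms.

Answer: 676039/4194304

Derivation:
To return to 0 after 24 steps: need exactly 12 steps of +1 and 12 of -1.
Favorable paths: C(24,12) = 2704156
Total paths: 2^24 = 16777216
P = 2704156/16777216 = 676039/4194304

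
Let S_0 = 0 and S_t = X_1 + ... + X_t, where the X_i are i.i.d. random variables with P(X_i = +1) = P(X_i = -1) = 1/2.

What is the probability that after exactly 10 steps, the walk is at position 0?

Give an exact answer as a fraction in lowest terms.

To return to 0 after 10 steps: need exactly 5 steps of +1 and 5 of -1.
Favorable paths: C(10,5) = 252
Total paths: 2^10 = 1024
P = 252/1024 = 63/256

Answer: 63/256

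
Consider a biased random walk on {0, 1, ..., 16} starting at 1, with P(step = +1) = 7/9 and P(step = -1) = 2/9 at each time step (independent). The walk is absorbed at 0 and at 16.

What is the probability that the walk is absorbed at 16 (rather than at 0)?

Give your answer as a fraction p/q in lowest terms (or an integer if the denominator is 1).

Biased walk: p = 7/9, q = 2/9, r = q/p = 2/7
Gambler's ruin: P(hit 16 before 0 | start at 1) = (1 - r^a)/(1 - r^N)
r^1 = 2/7; r^16 = 65536/33232930569601
P = (1 - 2/7) / (1 - 65536/33232930569601) = 5/7 / 33232930504065/33232930569601 = 4747561509943/6646586100813

Answer: 4747561509943/6646586100813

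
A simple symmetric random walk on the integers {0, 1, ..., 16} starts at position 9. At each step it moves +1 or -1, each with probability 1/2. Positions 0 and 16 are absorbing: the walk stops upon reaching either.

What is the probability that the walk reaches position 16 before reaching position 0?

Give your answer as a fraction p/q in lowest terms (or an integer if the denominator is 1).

Symmetric walk (p = 1/2): the harmonic-function argument gives P(hit 16 before 0 | start at 9) = a/N.
P = 9/16 = 9/16

Answer: 9/16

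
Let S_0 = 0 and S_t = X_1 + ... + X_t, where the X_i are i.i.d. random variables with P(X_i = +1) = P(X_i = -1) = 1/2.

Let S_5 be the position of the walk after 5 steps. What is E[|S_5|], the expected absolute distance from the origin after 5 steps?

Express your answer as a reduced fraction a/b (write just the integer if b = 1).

S_5 takes values m ≡ 1 (mod 2) with |m| ≤ 5; P(S_5=m) = C(5,(5+m)/2)/2^5.
Total paths: 2^5 = 32
Distribution: P(S=-5)=1/32, P(S=-3)=5/32, P(S=-1)=10/32, P(S=1)=10/32, P(S=3)=5/32, P(S=5)=1/32
E[|S_5|] = Σ_m |m|·P(S_5=m) = 60/32 = 15/8

Answer: 15/8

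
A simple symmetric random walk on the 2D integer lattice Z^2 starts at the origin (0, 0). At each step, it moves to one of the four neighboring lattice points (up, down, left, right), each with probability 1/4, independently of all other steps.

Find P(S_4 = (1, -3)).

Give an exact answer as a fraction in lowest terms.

Answer: 1/64

Derivation:
Let h be the number of horizontal steps (so 4-h are vertical). To end at (1,-3) need (h+1)/2 right-steps and ((4-h)-3)/2 up-steps.
Sum over h with 1 ≤ h ≤ 1, h ≡ 1 (mod 2), 4-h ≡ 1 (mod 2):
h=1: C(4,1)·C(1,1)·C(3,0) = 4·1·1 = 4
Total favorable: 4
Total paths: 4^4 = 256
P = 4/256 = 1/64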